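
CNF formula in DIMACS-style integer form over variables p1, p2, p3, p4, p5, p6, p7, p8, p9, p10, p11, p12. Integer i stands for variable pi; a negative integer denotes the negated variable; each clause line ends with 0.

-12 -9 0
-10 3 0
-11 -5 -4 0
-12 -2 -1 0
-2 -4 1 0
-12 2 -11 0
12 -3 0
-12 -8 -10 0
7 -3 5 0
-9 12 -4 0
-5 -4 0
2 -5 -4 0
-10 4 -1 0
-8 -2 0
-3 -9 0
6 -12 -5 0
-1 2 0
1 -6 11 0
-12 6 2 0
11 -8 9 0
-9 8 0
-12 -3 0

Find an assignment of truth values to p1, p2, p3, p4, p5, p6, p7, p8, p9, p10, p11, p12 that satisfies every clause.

p7 occurs only positively in the remaining clauses — set p7 = True.
Pure literal: p10 appears only negated; assign p10 = False.
Try p1 = False.
Set p2 = False and propagate.
Try p3 = False.
The remaining clauses are satisfied by p4 = False, p5 = True, p6 = False, p8 = True, p9 = False, p11 = True, p12 = False.
Check each clause:
  1. (NOT p9 OR NOT p12) — NOT p12 is true.
  2. (NOT p10 OR p3) — NOT p10 is true.
  3. (NOT p5 OR NOT p4 OR NOT p11) — NOT p4 is true.
  4. (NOT p12 OR NOT p2 OR NOT p1) — NOT p12 is true.
  5. (NOT p4 OR p1 OR NOT p2) — NOT p4 is true.
  6. (NOT p11 OR NOT p12 OR p2) — NOT p12 is true.
  7. (p12 OR NOT p3) — NOT p3 is true.
  8. (NOT p10 OR NOT p8 OR NOT p12) — NOT p12 is true.
  9. (p7 OR p5 OR NOT p3) — p5 is true.
  10. (NOT p9 OR p12 OR NOT p4) — NOT p4 is true.
  11. (NOT p5 OR NOT p4) — NOT p4 is true.
  12. (NOT p5 OR p2 OR NOT p4) — NOT p4 is true.
  13. (NOT p1 OR NOT p10 OR p4) — NOT p1 is true.
  14. (NOT p2 OR NOT p8) — NOT p2 is true.
  15. (NOT p3 OR NOT p9) — NOT p3 is true.
  16. (p6 OR NOT p12 OR NOT p5) — NOT p12 is true.
  17. (p2 OR NOT p1) — NOT p1 is true.
  18. (NOT p6 OR p11 OR p1) — NOT p6 is true.
  19. (p2 OR p6 OR NOT p12) — NOT p12 is true.
  20. (NOT p8 OR p11 OR p9) — p11 is true.
  21. (p8 OR NOT p9) — p8 is true.
  22. (NOT p12 OR NOT p3) — NOT p12 is true.

p1 = False, p2 = False, p3 = False, p4 = False, p5 = True, p6 = False, p7 = True, p8 = True, p9 = False, p10 = False, p11 = True, p12 = False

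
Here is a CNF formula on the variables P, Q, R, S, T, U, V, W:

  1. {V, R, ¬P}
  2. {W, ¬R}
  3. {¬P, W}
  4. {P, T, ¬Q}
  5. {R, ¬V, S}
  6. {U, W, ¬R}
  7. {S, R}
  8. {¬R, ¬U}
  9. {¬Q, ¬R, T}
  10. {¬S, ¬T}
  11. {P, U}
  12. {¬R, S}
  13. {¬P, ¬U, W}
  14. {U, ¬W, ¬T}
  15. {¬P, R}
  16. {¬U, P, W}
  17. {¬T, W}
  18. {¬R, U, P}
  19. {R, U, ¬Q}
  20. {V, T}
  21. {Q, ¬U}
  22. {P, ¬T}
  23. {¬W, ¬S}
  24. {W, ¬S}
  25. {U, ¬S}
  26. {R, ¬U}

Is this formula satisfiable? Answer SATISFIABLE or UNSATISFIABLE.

R = True:
  propagation gives W=True, U=False, P=True, S=True; an empty clause results — contradiction.
R = False:
  propagation gives S=True, T=False, P=False, Q=False; an empty clause results — contradiction.
Every branch closes, so no satisfying assignment exists.

UNSATISFIABLE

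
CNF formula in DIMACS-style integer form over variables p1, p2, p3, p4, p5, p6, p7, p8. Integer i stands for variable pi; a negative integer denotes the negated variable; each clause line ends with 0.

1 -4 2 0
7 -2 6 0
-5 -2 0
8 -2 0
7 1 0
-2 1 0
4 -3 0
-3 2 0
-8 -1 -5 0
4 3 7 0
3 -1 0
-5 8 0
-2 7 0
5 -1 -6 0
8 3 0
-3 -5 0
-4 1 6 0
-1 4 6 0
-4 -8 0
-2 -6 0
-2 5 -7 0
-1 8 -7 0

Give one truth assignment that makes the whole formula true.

Branch on p1: take p1 = False.
  then p7 is forced to True.
  then p2 is forced to False.
  then p4 is forced to False.
  then p3 is forced to False.
  then p8 is forced to True.
p5, p6 are now unconstrained; take p5 = False, p6 = False.
Every clause has at least one true literal under this assignment.

p1 = F, p2 = F, p3 = F, p4 = F, p5 = F, p6 = F, p7 = T, p8 = T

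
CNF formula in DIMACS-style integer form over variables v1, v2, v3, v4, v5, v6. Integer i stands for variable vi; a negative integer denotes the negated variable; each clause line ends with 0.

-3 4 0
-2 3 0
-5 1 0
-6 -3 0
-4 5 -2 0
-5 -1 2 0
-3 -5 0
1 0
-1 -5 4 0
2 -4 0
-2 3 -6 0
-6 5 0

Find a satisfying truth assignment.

v1=True, v2=False, v3=False, v4=False, v5=False, v6=False

Check each clause:
  1. (v4 OR NOT v3) — NOT v3 is true.
  2. (v3 OR NOT v2) — NOT v2 is true.
  3. (v1 OR NOT v5) — v1 is true.
  4. (NOT v6 OR NOT v3) — NOT v6 is true.
  5. (v5 OR NOT v2 OR NOT v4) — NOT v4 is true.
  6. (NOT v1 OR NOT v5 OR v2) — NOT v5 is true.
  7. (NOT v3 OR NOT v5) — NOT v5 is true.
  8. (v1) — v1 is true.
  9. (NOT v1 OR NOT v5 OR v4) — NOT v5 is true.
  10. (v2 OR NOT v4) — NOT v4 is true.
  11. (NOT v6 OR NOT v2 OR v3) — NOT v6 is true.
  12. (v5 OR NOT v6) — NOT v6 is true.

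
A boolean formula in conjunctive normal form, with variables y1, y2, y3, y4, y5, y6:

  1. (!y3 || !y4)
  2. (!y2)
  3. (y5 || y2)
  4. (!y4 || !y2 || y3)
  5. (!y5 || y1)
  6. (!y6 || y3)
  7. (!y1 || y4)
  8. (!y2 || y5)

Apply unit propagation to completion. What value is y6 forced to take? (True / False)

(!y2) is a unit clause: y2 = False.
From (y5 || y2) and y2 = False: y5 = True.
From (y1 || !y5) and y5 = True: y1 = True.
From (y4 || !y1) and y1 = True: y4 = True.
From (!y3 || !y4) and y4 = True: y3 = False.
From (!y6 || y3) and y3 = False: y6 = False.

False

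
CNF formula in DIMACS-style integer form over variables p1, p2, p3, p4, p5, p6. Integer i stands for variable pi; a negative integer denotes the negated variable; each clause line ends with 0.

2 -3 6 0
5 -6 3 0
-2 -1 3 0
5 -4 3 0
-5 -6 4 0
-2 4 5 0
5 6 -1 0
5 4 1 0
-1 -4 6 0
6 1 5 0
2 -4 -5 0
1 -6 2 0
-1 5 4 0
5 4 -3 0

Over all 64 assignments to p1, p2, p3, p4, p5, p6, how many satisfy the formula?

13

Case analysis on p5 and p4:
  p5=T, p4=T: 5 of the 16 assignments to (p1,p2,p3,p6) work.
  p5=T, p4=F: 5 of the 16 assignments to (p1,p2,p3,p6) work.
  p5=F, p4=T: remaining (p1,p2,p3,p6) ∈ {(F,T,T,T); (T,F,T,T); (T,T,T,T)} — 3.
  p5=F, p4=F: a clause becomes empty — 0.
Total: 5 + 5 + 3 + 0 = 13.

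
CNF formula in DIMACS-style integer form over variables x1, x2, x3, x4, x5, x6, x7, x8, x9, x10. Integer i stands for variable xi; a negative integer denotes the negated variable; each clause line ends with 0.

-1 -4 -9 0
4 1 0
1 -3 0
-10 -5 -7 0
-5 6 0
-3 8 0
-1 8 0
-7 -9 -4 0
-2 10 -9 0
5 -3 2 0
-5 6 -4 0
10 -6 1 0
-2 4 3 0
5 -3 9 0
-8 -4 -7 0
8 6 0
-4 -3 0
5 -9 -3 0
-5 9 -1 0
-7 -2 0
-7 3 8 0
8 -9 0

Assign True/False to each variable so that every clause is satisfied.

x7 occurs only negated in the remaining clauses — set x7 = False.
Try x1 = False.
  then x4 is forced to True.
  then x3 is forced to False.
Branch on x2: take x2 = False.
Set x5 = False and propagate.
For the remaining variables, x6 = False, x8 = True, x9 = True, x10 = False works.
Every clause has at least one true literal under this assignment.

x1=F, x2=F, x3=F, x4=T, x5=F, x6=F, x7=F, x8=T, x9=T, x10=F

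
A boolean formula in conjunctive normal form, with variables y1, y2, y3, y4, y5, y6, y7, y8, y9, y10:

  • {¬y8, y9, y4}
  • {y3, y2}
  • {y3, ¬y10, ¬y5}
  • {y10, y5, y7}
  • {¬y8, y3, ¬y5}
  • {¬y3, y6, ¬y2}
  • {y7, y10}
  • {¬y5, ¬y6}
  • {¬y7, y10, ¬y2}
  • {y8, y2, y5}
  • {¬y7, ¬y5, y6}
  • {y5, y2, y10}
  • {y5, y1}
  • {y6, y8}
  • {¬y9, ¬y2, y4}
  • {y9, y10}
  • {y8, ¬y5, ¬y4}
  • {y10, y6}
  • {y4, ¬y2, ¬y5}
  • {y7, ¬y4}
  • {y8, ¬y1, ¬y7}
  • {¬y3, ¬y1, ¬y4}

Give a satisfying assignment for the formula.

y1=True, y2=True, y3=False, y4=True, y5=False, y6=False, y7=True, y8=True, y9=True, y10=True

Check each clause:
  1. {y9, y4, ¬y8} — y9 is true.
  2. {y2, y3} — y2 is true.
  3. {y3, ¬y10, ¬y5} — ¬y5 is true.
  4. {y7, y5, y10} — y10 is true.
  5. {¬y5, y3, ¬y8} — ¬y5 is true.
  6. {¬y2, ¬y3, y6} — ¬y3 is true.
  7. {y7, y10} — y10 is true.
  8. {¬y5, ¬y6} — ¬y6 is true.
  9. {¬y7, y10, ¬y2} — y10 is true.
  10. {y8, y2, y5} — y8 is true.
  11. {¬y7, ¬y5, y6} — ¬y5 is true.
  12. {y5, y2, y10} — y10 is true.
  13. {y5, y1} — y1 is true.
  14. {y8, y6} — y8 is true.
  15. {¬y2, y4, ¬y9} — y4 is true.
  16. {y10, y9} — y9 is true.
  17. {¬y5, y8, ¬y4} — y8 is true.
  18. {y6, y10} — y10 is true.
  19. {¬y2, y4, ¬y5} — ¬y5 is true.
  20. {¬y4, y7} — y7 is true.
  21. {¬y1, ¬y7, y8} — y8 is true.
  22. {¬y3, ¬y1, ¬y4} — ¬y3 is true.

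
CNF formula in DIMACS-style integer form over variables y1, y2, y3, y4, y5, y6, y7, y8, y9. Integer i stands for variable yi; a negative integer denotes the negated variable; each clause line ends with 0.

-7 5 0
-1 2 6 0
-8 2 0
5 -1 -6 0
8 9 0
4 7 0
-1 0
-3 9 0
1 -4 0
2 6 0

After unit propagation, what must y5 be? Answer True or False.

(¬y1) is a unit clause: y1 = False.
In (y1 ∨ ¬y4), y1 is now false; ¬y4 must hold, so y4 = False.
(y7 ∨ y4): since y4 = False, the clause reduces to (y7). y7 = True.
In (¬y7 ∨ y5), ¬y7 is now false; y5 must hold, so y5 = True.

True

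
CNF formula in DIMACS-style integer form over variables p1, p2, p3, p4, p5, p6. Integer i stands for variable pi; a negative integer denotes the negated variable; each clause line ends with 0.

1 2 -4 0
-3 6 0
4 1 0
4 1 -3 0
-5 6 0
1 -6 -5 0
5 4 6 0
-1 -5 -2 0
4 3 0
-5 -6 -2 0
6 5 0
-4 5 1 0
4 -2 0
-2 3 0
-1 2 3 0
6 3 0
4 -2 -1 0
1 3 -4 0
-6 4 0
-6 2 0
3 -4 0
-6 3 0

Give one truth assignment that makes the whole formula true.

Try p1 = True.
The remaining clauses are satisfied by p2 = True, p3 = True, p4 = True, p5 = False, p6 = True.
Every clause has at least one true literal under this assignment.

p1=True, p2=True, p3=True, p4=True, p5=False, p6=True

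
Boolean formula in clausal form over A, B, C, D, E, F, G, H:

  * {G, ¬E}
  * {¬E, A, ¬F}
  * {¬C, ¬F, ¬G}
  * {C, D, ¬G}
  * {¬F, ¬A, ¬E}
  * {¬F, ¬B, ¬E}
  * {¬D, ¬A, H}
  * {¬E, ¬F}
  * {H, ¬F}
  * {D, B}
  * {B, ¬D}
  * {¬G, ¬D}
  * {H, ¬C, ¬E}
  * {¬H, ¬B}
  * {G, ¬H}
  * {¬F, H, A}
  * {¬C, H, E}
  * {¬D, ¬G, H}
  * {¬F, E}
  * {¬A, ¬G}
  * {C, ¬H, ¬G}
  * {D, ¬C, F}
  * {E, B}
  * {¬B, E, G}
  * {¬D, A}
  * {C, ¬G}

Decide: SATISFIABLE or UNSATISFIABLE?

UNSATISFIABLE

E = True:
  propagation gives G=True, F=False, D=False, C=True; an empty clause results — contradiction.
E = False:
  propagation gives F=False, B=True, H=False, C=False; an empty clause results — contradiction.
Every branch closes, so no satisfying assignment exists.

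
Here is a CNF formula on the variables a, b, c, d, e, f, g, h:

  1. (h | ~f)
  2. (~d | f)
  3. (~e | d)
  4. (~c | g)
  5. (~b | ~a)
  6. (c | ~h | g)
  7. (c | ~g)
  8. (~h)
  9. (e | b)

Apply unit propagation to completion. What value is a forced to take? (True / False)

(~h) is a unit clause: h = False.
(~f | h): since h = False, the clause reduces to (~f). f = False.
In (f | ~d), f is now false; ~d must hold, so d = False.
(~e | d) with d = False leaves only ~e, so e = False.
In (b | e), e is now false; b must hold, so b = True.
In (~b | ~a), ~b is now false; ~a must hold, so a = False.

False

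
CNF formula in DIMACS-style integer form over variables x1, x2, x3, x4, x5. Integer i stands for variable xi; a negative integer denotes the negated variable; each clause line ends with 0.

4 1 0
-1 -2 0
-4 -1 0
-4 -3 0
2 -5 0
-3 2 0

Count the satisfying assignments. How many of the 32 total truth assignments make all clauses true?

Satisfying assignments:
  x1=0 x2=0 x3=0 x4=1 x5=0
  x1=0 x2=1 x3=0 x4=1 x5=0
  x1=0 x2=1 x3=0 x4=1 x5=1
  x1=1 x2=0 x3=0 x4=0 x5=0
That's 4 in total.

4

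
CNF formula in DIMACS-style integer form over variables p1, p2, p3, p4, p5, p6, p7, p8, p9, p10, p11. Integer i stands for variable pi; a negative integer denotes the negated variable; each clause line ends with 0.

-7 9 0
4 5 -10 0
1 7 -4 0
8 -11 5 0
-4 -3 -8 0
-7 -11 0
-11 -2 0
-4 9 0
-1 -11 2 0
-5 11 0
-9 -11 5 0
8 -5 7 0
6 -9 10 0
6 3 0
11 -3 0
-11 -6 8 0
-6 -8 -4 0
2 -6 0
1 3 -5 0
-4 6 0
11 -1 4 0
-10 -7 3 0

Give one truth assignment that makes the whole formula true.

p1=0, p2=1, p3=0, p4=0, p5=0, p6=1, p7=0, p8=0, p9=1, p10=0, p11=0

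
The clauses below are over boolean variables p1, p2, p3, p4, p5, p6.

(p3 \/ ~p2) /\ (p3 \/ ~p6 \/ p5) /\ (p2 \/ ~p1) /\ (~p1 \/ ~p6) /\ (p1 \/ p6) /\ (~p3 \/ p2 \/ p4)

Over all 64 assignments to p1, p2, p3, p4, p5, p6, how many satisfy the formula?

12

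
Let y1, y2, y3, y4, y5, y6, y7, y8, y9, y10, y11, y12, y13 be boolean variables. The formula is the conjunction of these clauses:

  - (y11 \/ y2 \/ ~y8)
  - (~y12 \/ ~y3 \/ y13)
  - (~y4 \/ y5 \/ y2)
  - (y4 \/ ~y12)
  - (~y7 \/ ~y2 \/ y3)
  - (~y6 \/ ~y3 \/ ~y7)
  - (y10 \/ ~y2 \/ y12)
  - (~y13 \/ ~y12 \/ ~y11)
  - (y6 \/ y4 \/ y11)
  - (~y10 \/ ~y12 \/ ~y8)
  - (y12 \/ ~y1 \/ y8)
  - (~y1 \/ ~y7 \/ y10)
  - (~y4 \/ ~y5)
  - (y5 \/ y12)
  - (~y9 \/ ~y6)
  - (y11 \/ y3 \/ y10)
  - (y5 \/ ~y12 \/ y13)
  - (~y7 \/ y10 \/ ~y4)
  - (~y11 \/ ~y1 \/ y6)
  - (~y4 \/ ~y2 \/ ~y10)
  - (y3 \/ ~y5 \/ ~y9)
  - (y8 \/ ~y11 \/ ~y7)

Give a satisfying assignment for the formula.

y1=False, y2=False, y3=True, y4=False, y5=True, y6=True, y7=False, y8=True, y9=False, y10=False, y11=True, y12=False, y13=False

Check each clause:
  1. (y11 \/ y2 \/ ~y8) — y11 is true.
  2. (~y3 \/ y13 \/ ~y12) — ~y12 is true.
  3. (y2 \/ ~y4 \/ y5) — ~y4 is true.
  4. (y4 \/ ~y12) — ~y12 is true.
  5. (y3 \/ ~y2 \/ ~y7) — ~y7 is true.
  6. (~y3 \/ ~y6 \/ ~y7) — ~y7 is true.
  7. (~y2 \/ y10 \/ y12) — ~y2 is true.
  8. (~y11 \/ ~y13 \/ ~y12) — ~y13 is true.
  9. (y6 \/ y4 \/ y11) — y11 is true.
  10. (~y12 \/ ~y8 \/ ~y10) — ~y12 is true.
  11. (~y1 \/ y12 \/ y8) — y8 is true.
  12. (~y7 \/ y10 \/ ~y1) — ~y7 is true.
  13. (~y5 \/ ~y4) — ~y4 is true.
  14. (y5 \/ y12) — y5 is true.
  15. (~y6 \/ ~y9) — ~y9 is true.
  16. (y10 \/ y11 \/ y3) — y11 is true.
  17. (~y12 \/ y5 \/ y13) — y5 is true.
  18. (~y7 \/ ~y4 \/ y10) — ~y7 is true.
  19. (y6 \/ ~y1 \/ ~y11) — y6 is true.
  20. (~y2 \/ ~y4 \/ ~y10) — ~y4 is true.
  21. (~y5 \/ ~y9 \/ y3) — y3 is true.
  22. (~y7 \/ ~y11 \/ y8) — y8 is true.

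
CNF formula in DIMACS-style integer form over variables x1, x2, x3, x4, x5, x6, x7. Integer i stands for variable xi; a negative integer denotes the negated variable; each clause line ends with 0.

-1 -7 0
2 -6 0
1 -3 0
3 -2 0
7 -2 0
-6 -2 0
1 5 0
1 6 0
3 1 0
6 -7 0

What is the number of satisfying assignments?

8

Split on x1, then x2.
  x1=T, x2=T: a clause becomes empty — 0.
  x1=T, x2=F: forces x6=F; x7=F; x3, x4, x5 free → 2^3 = 8.
  x1=F, x2=T: a clause becomes empty — 0.
  x1=F, x2=F: a clause becomes empty — 0.
Total: 0 + 8 + 0 + 0 = 8.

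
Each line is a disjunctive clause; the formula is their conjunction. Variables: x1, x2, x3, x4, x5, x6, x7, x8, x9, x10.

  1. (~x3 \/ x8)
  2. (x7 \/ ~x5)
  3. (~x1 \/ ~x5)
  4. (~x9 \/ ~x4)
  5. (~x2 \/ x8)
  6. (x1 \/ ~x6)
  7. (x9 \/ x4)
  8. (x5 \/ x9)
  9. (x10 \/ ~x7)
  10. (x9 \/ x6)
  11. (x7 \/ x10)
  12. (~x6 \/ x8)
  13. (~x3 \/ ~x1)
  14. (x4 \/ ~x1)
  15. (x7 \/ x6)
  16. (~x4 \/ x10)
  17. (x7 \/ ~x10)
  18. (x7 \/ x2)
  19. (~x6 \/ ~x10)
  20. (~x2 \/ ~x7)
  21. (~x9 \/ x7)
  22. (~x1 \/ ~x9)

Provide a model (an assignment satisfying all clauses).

x3 occurs only negated in the remaining clauses — set x3 = False.
Try x1 = False.
  then x6 is forced to False.
  then x9 is forced to True.
  then x4 is forced to False.
  then x7 is forced to True.
  then x10 is forced to True.
  then x2 is forced to False.
x5, x8 are now unconstrained; take x5 = False, x8 = False.

x1=F, x2=F, x3=F, x4=F, x5=F, x6=F, x7=T, x8=F, x9=T, x10=T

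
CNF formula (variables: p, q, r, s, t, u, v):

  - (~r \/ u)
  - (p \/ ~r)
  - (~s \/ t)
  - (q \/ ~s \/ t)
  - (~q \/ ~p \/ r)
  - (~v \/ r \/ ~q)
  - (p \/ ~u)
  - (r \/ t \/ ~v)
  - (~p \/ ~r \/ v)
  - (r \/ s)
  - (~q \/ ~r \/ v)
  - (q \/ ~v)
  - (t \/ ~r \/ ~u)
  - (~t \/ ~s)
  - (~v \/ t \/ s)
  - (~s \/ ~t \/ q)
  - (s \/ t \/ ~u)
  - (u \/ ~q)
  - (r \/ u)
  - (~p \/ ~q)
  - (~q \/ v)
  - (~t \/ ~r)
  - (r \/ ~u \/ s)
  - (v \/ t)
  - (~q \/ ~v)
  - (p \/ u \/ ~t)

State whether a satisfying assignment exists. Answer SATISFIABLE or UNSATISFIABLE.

UNSATISFIABLE

r = True:
  propagation gives u=True, p=True, v=True, q=True; an empty clause results — contradiction.
r = False:
  propagation gives s=True, t=True; an empty clause results — contradiction.
Every branch closes, so no satisfying assignment exists.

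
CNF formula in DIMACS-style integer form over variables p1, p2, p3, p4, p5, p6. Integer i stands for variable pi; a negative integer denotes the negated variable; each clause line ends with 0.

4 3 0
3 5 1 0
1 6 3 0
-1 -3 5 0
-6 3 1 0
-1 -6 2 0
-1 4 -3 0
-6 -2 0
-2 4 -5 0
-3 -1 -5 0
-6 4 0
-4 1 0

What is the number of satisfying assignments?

7

The models are:
  p1=F p2=F p3=T p4=F p5=F p6=F
  p1=F p2=F p3=T p4=F p5=T p6=F
  p1=F p2=T p3=T p4=F p5=F p6=F
  p1=T p2=F p3=F p4=T p5=F p6=F
  p1=T p2=F p3=F p4=T p5=T p6=F
  p1=T p2=T p3=F p4=T p5=F p6=F
  p1=T p2=T p3=F p4=T p5=T p6=F
That's 7 in total.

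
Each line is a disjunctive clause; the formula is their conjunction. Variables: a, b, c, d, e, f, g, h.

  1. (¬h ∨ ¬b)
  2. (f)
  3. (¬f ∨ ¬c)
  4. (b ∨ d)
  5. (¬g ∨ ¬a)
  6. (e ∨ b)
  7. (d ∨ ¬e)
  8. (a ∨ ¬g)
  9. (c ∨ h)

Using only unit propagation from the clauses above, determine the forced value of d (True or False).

(f) stands alone — f = True.
In (¬c ∨ ¬f), ¬f is now false; ¬c must hold, so c = False.
(c ∨ h) with c = False leaves only h, so h = True.
From (¬h ∨ ¬b) and h = True: b = False.
From (b ∨ d) and b = False: d = True.

True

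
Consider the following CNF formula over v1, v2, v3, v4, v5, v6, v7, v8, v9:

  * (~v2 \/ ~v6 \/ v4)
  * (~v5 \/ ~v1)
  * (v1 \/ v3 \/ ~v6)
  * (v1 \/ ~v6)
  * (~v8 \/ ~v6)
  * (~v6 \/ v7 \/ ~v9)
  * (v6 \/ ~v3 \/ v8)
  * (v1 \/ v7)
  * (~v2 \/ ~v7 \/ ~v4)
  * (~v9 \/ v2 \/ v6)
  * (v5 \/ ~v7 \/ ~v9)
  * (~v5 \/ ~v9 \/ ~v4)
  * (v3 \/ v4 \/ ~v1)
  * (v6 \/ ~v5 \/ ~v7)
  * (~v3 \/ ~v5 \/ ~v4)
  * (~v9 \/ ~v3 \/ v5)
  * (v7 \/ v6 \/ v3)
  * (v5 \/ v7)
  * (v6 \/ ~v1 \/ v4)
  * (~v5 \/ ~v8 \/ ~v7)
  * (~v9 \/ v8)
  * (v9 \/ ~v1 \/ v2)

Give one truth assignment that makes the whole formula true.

Try v1 = False.
  then v6 is forced to False.
  then v7 is forced to True.
  then v5 is forced to False.
  then v9 is forced to False.
Try v2 = True.
  then v4 is forced to False.
For the remaining variables, v3 = True, v8 = True works.

v1 = 0, v2 = 1, v3 = 1, v4 = 0, v5 = 0, v6 = 0, v7 = 1, v8 = 1, v9 = 0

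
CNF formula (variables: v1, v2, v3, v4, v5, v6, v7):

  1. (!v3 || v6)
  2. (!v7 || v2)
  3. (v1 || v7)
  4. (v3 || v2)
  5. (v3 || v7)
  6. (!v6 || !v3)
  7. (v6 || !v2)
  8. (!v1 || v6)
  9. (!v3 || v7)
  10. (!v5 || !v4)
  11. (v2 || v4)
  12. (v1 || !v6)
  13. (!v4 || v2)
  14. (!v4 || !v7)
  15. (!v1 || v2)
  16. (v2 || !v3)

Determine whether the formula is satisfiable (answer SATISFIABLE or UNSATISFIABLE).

SATISFIABLE

v5 occurs only negated in the remaining clauses — set v5 = False.
Branch on v1: take v1 = True.
  then v6 is forced to True.
  then v3 is forced to False.
  then v2 is forced to True.
  then v7 is forced to True.
  then v4 is forced to False.
Every clause has at least one true literal under this assignment.
So v1=True, v2=True, v3=False, v4=False, v5=False, v6=True, v7=True is a satisfying assignment.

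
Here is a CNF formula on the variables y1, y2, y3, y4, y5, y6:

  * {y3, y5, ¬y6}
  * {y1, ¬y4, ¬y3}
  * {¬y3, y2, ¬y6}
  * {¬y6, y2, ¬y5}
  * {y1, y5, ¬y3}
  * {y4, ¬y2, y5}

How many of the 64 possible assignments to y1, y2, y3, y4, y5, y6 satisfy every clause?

31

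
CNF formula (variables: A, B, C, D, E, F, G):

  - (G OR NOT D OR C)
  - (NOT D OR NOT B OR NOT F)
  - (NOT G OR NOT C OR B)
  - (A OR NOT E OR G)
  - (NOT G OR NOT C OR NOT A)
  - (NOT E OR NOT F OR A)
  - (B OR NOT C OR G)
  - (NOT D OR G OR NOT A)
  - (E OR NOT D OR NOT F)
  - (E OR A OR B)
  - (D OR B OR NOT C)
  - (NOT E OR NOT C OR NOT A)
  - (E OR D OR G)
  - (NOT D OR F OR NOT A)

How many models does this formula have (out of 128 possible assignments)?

26

Case analysis on A and D:
  A=1, D=1: remaining (B,C,E,F,G) ∈ {(0,0,1,1,1)} — 1.
  A=1, D=0: B, F free; 3 ways for (C,E,G) × 2^2 = 12.
  A=0, D=1: 6 of the 32 assignments to (B,C,E,F,G) work.
  A=0, D=0: 7 of the 32 assignments to (B,C,E,F,G) work.
Total: 1 + 12 + 6 + 7 = 26.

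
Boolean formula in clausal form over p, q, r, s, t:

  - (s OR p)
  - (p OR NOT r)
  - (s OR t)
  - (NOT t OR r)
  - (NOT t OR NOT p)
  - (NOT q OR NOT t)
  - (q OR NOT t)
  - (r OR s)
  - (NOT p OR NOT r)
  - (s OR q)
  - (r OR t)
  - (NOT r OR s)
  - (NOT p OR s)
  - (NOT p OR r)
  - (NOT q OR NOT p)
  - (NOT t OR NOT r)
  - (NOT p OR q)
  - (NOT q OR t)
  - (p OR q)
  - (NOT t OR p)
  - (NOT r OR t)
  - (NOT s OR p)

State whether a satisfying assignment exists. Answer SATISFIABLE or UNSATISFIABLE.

p = True:
  propagation gives t=False, s=True, r=False; an empty clause results — contradiction.
p = False:
  propagation gives s=True; an empty clause results — contradiction.
Every branch closes, so no satisfying assignment exists.

UNSATISFIABLE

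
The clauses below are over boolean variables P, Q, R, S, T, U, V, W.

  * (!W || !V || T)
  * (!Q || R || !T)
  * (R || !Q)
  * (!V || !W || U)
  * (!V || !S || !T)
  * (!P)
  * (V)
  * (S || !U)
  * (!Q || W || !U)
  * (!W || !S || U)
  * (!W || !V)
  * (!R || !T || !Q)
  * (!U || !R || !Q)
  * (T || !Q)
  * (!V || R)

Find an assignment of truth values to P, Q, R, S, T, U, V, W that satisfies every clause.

P=0, Q=0, R=1, S=0, T=0, U=0, V=1, W=0

Unit propagation: (!P) forces P = False.
The clause (V) is unit: V must be True.
Unit propagation: (!W) forces W = False.
(R) is a unit clause, so R = True.
Q occurs only negated in the remaining clauses — set Q = False.
U occurs only negated in the remaining clauses — set U = False.
Branch on S: take S = False.
T is now unconstrained; take T = False.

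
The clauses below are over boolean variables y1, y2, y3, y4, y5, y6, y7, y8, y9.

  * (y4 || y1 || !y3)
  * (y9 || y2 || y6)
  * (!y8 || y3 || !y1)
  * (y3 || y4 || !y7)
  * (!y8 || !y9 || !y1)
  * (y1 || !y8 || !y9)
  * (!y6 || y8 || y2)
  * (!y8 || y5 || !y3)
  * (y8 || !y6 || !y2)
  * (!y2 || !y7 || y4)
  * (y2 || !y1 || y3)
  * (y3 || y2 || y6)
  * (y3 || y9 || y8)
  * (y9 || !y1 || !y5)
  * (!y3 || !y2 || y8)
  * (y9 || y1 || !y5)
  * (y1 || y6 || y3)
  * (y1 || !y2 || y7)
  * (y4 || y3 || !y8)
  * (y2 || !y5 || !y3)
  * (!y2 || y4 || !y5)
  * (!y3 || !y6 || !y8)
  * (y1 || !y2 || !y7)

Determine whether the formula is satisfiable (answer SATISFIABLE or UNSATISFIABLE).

SATISFIABLE

Branch on y1: take y1 = True.
The remaining clauses are satisfied by y2 = True, y3 = False, y4 = False, y5 = False, y6 = False, y7 = False, y8 = False, y9 = True.
So y1=T, y2=T, y3=F, y4=F, y5=F, y6=F, y7=F, y8=F, y9=T is a satisfying assignment.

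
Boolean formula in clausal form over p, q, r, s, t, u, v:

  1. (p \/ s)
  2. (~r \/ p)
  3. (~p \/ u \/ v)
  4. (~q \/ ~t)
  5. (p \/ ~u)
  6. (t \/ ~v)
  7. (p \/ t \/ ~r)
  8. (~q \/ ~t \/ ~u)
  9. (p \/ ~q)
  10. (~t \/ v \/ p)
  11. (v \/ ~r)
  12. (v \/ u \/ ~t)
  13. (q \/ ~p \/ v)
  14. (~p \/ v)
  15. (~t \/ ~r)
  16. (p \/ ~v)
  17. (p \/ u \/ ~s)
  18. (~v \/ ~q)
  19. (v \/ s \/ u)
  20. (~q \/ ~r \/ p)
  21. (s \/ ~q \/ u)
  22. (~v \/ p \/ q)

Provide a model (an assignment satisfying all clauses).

Pure literal: r appears only negated; assign r = False.
Branch on p: take p = True.
  then v is forced to True.
  then t is forced to True.
  then q is forced to False.
s, u are now unconstrained; take s = True, u = True.
Check each clause:
  1. (p \/ s) — p is true.
  2. (p \/ ~r) — p is true.
  3. (u \/ ~p \/ v) — u is true.
  4. (~t \/ ~q) — ~q is true.
  5. (p \/ ~u) — p is true.
  6. (~v \/ t) — t is true.
  7. (p \/ t \/ ~r) — p is true.
  8. (~t \/ ~q \/ ~u) — ~q is true.
  9. (~q \/ p) — p is true.
  10. (v \/ p \/ ~t) — p is true.
  11. (v \/ ~r) — ~r is true.
  12. (u \/ ~t \/ v) — u is true.
  13. (v \/ ~p \/ q) — v is true.
  14. (~p \/ v) — v is true.
  15. (~r \/ ~t) — ~r is true.
  16. (~v \/ p) — p is true.
  17. (u \/ p \/ ~s) — p is true.
  18. (~v \/ ~q) — ~q is true.
  19. (v \/ u \/ s) — s is true.
  20. (p \/ ~r \/ ~q) — p is true.
  21. (~q \/ u \/ s) — s is true.
  22. (~v \/ p \/ q) — p is true.

p=True  q=False  r=False  s=True  t=True  u=True  v=True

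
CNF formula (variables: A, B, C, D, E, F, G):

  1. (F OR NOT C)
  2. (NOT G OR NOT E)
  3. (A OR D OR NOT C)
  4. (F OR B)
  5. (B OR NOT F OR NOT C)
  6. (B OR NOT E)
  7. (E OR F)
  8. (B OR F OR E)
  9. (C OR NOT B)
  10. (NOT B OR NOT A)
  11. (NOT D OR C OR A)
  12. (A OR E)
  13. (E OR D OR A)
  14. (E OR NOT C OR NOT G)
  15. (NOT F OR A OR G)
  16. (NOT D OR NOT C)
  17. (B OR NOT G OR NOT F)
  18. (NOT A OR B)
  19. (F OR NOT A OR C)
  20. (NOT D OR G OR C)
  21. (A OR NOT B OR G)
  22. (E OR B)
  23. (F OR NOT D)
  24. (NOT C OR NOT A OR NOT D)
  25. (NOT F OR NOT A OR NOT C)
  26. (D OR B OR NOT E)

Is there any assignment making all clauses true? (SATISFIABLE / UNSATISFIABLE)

A = True:
  propagation gives B=False; an empty clause results — contradiction.
A = False:
  propagation gives E=True, G=False, B=True; an empty clause results — contradiction.
Every branch closes, so no satisfying assignment exists.

UNSATISFIABLE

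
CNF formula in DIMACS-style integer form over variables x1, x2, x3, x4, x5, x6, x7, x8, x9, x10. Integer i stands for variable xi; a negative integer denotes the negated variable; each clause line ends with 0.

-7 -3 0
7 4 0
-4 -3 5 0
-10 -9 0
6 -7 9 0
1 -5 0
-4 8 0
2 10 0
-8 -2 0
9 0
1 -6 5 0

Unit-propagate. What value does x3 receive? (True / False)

False

Unit clause (x9) sets x9 = True.
From (~x9 | ~x10) and x9 = True: x10 = False.
From (x2 | x10) and x10 = False: x2 = True.
From (~x2 | ~x8) and x2 = True: x8 = False.
(~x4 | x8) with x8 = False leaves only ~x4, so x4 = False.
From (x7 | x4) and x4 = False: x7 = True.
In (~x7 | ~x3), ~x7 is now false; ~x3 must hold, so x3 = False.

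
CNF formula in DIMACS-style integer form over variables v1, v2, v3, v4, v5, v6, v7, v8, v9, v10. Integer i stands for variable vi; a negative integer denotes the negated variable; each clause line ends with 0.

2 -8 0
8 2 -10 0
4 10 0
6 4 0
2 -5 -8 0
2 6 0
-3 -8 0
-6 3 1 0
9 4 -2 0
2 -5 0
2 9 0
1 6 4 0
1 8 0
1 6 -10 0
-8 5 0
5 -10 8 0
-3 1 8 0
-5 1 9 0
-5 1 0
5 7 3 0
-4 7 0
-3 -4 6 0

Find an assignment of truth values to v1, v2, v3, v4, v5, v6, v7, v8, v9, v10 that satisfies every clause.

Pure literal: v1 appears only positively; assign v1 = True.
Pure literal: v7 appears only positively; assign v7 = True.
Branch on v2: take v2 = True.
Branch on v3: take v3 = False.
The remaining clauses are satisfied by v4 = True, v5 = True, v6 = True, v8 = True, v9 = False, v10 = True.

v1=1, v2=1, v3=0, v4=1, v5=1, v6=1, v7=1, v8=1, v9=0, v10=1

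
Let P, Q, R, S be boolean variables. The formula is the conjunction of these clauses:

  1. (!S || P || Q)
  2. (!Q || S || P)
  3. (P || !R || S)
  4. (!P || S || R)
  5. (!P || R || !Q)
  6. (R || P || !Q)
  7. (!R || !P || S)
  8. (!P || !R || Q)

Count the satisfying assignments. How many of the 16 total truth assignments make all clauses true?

4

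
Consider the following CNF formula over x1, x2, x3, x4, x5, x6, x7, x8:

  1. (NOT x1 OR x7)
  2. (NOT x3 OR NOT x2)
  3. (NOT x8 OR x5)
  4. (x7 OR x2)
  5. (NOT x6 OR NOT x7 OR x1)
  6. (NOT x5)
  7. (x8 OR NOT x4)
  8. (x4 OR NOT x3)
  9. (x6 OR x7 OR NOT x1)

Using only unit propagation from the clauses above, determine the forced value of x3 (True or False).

False

Unit clause (NOT x5) sets x5 = False.
(x5 OR NOT x8): since x5 = False, the clause reduces to (NOT x8). x8 = False.
From (x8 OR NOT x4) and x8 = False: x4 = False.
(x4 OR NOT x3) with x4 = False leaves only NOT x3, so x3 = False.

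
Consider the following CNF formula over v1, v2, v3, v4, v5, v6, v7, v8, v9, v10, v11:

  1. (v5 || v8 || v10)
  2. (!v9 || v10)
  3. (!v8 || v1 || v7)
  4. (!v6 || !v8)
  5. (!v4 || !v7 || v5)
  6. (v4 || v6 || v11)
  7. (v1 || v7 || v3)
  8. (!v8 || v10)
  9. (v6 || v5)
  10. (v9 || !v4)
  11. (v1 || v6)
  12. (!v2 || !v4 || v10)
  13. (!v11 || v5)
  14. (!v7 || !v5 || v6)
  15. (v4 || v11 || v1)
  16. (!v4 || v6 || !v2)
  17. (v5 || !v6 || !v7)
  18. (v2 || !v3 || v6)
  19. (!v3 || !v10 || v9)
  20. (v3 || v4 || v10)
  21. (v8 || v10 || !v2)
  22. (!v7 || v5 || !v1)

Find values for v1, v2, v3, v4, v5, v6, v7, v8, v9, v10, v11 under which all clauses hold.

v1=False  v2=True  v3=False  v4=False  v5=True  v6=True  v7=True  v8=False  v9=False  v10=True  v11=True

Try v1 = False.
  then v6 is forced to True.
  then v8 is forced to False.
Branch on v2: take v2 = True.
  then v10 is forced to True.
The remaining clauses are satisfied by v3 = False, v4 = False, v5 = True, v7 = True, v9 = False, v11 = True.
Every clause has at least one true literal under this assignment.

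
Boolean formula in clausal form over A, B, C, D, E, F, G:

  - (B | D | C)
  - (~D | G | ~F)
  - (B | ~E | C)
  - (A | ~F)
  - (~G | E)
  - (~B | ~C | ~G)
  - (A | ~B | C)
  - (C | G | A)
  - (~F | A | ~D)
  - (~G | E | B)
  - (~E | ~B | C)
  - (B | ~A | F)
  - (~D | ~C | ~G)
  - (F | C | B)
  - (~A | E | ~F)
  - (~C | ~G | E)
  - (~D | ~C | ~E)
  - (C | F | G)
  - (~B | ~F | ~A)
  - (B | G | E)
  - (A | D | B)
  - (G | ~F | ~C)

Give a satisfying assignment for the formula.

Branch on A: take A = True.
Set B = True and propagate.
  then F is forced to False.
Set C = True and propagate.
  then G is forced to False.
The remaining clauses are satisfied by D = True, E = False.
Every clause has at least one true literal under this assignment.

A=T  B=T  C=T  D=T  E=F  F=F  G=F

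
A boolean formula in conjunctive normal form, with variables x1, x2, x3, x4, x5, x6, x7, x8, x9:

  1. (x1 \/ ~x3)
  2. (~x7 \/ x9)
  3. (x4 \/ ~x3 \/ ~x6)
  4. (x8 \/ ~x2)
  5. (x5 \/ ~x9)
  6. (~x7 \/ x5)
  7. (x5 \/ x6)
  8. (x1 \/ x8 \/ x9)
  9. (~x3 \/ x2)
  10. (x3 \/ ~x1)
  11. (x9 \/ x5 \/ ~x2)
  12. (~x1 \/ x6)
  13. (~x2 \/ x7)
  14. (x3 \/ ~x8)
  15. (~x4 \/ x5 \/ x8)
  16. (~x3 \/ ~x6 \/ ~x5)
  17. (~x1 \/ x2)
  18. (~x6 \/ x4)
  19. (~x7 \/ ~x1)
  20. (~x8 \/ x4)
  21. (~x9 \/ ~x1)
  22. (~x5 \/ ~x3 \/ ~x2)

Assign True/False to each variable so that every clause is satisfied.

x1=F, x2=F, x3=F, x4=F, x5=T, x6=F, x7=F, x8=F, x9=T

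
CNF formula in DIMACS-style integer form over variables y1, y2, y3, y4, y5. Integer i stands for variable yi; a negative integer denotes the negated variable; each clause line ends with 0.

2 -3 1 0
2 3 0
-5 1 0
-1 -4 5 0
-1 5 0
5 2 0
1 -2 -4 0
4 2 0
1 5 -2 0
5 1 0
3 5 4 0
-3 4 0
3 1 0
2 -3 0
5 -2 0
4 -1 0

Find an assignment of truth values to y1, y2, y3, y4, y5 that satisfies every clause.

Branch on y1: take y1 = True.
  then y5 is forced to True.
  then y4 is forced to True.
Try y2 = True.
y3 is now unconstrained; take y3 = False.
Every clause has at least one true literal under this assignment.

y1 = T, y2 = T, y3 = F, y4 = T, y5 = T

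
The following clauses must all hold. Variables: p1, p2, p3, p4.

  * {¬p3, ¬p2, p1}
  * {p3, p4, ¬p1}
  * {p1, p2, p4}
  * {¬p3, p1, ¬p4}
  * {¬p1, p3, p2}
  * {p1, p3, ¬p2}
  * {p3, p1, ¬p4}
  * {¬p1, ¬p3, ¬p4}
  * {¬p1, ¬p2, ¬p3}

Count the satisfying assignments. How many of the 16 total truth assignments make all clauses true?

2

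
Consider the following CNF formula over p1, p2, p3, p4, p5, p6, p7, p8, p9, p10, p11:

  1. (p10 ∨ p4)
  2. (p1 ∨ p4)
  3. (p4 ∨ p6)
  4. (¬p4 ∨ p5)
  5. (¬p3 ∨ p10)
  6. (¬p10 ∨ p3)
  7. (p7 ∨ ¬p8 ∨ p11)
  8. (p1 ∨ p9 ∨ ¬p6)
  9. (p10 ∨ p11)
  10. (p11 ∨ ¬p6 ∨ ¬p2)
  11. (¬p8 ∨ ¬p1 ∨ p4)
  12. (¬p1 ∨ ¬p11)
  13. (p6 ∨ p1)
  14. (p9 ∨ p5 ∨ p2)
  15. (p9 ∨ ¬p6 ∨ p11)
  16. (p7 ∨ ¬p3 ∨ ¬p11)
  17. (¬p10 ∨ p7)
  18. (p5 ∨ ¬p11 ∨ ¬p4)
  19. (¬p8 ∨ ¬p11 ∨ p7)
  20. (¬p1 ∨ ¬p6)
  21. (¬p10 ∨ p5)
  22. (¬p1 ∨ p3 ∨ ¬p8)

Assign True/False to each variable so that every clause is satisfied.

p1 = False, p2 = False, p3 = True, p4 = True, p5 = True, p6 = True, p7 = True, p8 = True, p9 = True, p10 = True, p11 = True

p5 occurs only positively in the remaining clauses — set p5 = True.
Pure literal: p7 appears only positively; assign p7 = True.
Branch on p1: take p1 = False.
  then p4 is forced to True.
  then p6 is forced to True.
  then p9 is forced to True.
For the remaining variables, p2 = False, p3 = True, p8 = True, p10 = True, p11 = True works.
Every clause has at least one true literal under this assignment.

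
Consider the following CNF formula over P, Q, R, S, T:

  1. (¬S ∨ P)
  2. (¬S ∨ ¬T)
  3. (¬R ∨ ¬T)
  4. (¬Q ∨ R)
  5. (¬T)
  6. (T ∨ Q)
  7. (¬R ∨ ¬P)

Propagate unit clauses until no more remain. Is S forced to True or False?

(¬T) is a unit clause: T = False.
(T ∨ Q): since T = False, the clause reduces to (Q). Q = True.
In (¬Q ∨ R), ¬Q is now false; R must hold, so R = True.
(¬R ∨ ¬P): since R = True, the clause reduces to (¬P). P = False.
In (P ∨ ¬S), P is now false; ¬S must hold, so S = False.

False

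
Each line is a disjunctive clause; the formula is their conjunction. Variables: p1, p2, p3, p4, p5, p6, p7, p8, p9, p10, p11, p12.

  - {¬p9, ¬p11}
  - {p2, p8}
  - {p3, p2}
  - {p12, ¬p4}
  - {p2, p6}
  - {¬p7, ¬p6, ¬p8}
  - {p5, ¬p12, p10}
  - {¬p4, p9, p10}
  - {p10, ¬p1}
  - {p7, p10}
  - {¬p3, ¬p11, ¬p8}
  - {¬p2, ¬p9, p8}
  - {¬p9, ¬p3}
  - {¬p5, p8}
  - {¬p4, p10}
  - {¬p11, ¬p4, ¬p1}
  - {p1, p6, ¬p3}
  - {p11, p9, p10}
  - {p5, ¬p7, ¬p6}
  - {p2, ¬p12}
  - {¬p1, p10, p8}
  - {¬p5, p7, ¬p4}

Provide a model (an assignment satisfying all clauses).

p4 occurs only negated in the remaining clauses — set p4 = False.
Set p1 = False and propagate.
For the remaining variables, p2 = True, p3 = False, p5 = True, p6 = False, p7 = True, p8 = True, p9 = False, p10 = False, p11 = True, p12 = True works.
Check each clause:
  1. {¬p11, ¬p9} — ¬p9 is true.
  2. {p8, p2} — p8 is true.
  3. {p3, p2} — p2 is true.
  4. {¬p4, p12} — ¬p4 is true.
  5. {p2, p6} — p2 is true.
  6. {¬p7, ¬p6, ¬p8} — ¬p6 is true.
  7. {p10, p5, ¬p12} — p5 is true.
  8. {p9, p10, ¬p4} — ¬p4 is true.
  9. {p10, ¬p1} — ¬p1 is true.
  10. {p7, p10} — p7 is true.
  11. {¬p11, ¬p3, ¬p8} — ¬p3 is true.
  12. {p8, ¬p2, ¬p9} — p8 is true.
  13. {¬p3, ¬p9} — ¬p3 is true.
  14. {p8, ¬p5} — p8 is true.
  15. {p10, ¬p4} — ¬p4 is true.
  16. {¬p11, ¬p1, ¬p4} — ¬p4 is true.
  17. {¬p3, p6, p1} — ¬p3 is true.
  18. {p9, p10, p11} — p11 is true.
  19. {p5, ¬p6, ¬p7} — ¬p6 is true.
  20. {p2, ¬p12} — p2 is true.
  21. {p10, ¬p1, p8} — p8 is true.
  22. {¬p5, ¬p4, p7} — ¬p4 is true.

p1 = 0  p2 = 1  p3 = 0  p4 = 0  p5 = 1  p6 = 0  p7 = 1  p8 = 1  p9 = 0  p10 = 0  p11 = 1  p12 = 1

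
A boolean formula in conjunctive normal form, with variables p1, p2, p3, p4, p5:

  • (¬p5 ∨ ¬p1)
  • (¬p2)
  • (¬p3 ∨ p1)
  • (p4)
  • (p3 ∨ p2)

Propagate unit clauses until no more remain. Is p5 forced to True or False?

(¬p2) stands alone — p2 = False.
Unit clause (p4) sets p4 = True.
From (p3 ∨ p2) and p2 = False: p3 = True.
(¬p3 ∨ p1) with p3 = True leaves only p1, so p1 = True.
(¬p1 ∨ ¬p5) with p1 = True leaves only ¬p5, so p5 = False.

False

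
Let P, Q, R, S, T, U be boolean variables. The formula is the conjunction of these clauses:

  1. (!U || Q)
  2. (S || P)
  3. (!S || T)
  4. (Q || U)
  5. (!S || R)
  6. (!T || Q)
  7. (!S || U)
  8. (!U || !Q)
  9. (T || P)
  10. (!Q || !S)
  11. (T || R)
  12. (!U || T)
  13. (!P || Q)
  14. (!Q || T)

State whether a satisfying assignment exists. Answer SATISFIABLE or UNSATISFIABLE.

SATISFIABLE

R occurs only positively in the remaining clauses — set R = True.
Try P = True.
  then Q is forced to True.
  then U is forced to False.
  then S is forced to False.
  then T is forced to True.
So P=T, Q=T, R=T, S=F, T=T, U=F is a satisfying assignment.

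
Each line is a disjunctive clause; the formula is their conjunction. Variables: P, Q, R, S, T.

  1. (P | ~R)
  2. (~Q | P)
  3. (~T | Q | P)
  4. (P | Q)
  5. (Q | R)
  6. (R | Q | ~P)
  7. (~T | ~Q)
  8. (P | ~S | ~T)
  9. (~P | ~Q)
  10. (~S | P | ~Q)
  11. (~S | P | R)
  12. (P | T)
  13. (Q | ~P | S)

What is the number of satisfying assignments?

The models are:
  P=1 Q=0 R=1 S=1 T=0
  P=1 Q=0 R=1 S=1 T=1
That's 2 in total.

2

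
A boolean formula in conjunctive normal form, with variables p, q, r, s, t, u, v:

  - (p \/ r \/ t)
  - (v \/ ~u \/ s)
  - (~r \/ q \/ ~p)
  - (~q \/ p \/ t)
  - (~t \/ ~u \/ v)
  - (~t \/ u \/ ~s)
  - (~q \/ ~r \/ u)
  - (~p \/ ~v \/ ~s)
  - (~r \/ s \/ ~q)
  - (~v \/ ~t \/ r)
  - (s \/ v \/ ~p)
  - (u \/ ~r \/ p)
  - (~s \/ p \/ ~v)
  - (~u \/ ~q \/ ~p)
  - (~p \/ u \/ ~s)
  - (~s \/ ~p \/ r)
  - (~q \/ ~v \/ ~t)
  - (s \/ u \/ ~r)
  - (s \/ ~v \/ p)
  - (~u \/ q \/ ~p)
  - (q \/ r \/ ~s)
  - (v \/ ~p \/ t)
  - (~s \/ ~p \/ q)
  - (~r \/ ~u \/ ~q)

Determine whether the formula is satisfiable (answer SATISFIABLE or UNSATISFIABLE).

SATISFIABLE

Set p = True and propagate.
Try q = True.
  then u is forced to False.
  then r is forced to False.
  then s is forced to False.
  then v is forced to True.
  then t is forced to False.
So p=T, q=T, r=F, s=F, t=F, u=F, v=T is a satisfying assignment.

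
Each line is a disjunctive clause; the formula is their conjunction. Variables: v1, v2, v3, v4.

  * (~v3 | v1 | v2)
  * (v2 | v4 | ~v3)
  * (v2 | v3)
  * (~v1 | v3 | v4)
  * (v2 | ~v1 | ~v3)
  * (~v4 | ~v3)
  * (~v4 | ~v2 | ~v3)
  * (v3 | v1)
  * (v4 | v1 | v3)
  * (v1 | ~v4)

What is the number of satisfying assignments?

The models are:
  v1=F v2=T v3=T v4=F
  v1=T v2=T v3=F v4=T
  v1=T v2=T v3=T v4=F
That's 3 in total.

3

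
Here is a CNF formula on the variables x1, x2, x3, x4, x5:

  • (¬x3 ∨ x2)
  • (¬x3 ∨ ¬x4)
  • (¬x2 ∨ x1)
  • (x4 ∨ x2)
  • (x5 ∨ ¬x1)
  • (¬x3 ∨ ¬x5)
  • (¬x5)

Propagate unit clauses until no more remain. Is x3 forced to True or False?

False

Unit clause (¬x5) sets x5 = False.
(¬x1 ∨ x5): since x5 = False, the clause reduces to (¬x1). x1 = False.
(x1 ∨ ¬x2) with x1 = False leaves only ¬x2, so x2 = False.
From (x2 ∨ ¬x3) and x2 = False: x3 = False.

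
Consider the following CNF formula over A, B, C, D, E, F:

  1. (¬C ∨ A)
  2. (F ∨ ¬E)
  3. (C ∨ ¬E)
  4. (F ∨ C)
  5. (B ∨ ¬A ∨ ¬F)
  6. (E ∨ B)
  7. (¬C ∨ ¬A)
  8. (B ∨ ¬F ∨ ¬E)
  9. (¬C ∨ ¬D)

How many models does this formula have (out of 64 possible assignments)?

The models are:
  A=F B=T C=F D=F E=F F=T
  A=F B=T C=F D=T E=F F=T
  A=T B=T C=F D=F E=F F=T
  A=T B=T C=F D=T E=F F=T
That's 4 in total.

4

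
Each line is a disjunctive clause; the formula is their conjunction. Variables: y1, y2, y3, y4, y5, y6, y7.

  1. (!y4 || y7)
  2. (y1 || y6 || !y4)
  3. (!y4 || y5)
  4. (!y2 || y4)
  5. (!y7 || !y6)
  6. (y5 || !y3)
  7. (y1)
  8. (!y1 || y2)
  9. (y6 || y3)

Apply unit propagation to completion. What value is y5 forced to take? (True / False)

(y1) stands alone — y1 = True.
(!y1 || y2): since y1 = True, the clause reduces to (y2). y2 = True.
(!y2 || y4): since y2 = True, the clause reduces to (y4). y4 = True.
(y7 || !y4) with y4 = True leaves only y7, so y7 = True.
From (!y4 || y5) and y4 = True: y5 = True.

True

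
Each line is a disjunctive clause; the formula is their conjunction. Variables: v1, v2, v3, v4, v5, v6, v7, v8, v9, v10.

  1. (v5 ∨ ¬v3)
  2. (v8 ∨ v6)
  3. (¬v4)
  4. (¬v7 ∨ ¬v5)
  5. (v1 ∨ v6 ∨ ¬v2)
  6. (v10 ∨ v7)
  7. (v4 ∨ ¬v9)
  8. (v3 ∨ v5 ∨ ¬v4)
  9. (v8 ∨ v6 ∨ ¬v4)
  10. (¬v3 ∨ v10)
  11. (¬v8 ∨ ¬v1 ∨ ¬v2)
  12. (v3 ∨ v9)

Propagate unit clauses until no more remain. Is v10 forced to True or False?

True

(¬v4) is a unit clause: v4 = False.
(v4 ∨ ¬v9) with v4 = False leaves only ¬v9, so v9 = False.
(v3 ∨ v9): since v9 = False, the clause reduces to (v3). v3 = True.
In (v5 ∨ ¬v3), ¬v3 is now false; v5 must hold, so v5 = True.
(¬v5 ∨ ¬v7): since v5 = True, the clause reduces to (¬v7). v7 = False.
(v7 ∨ v10): since v7 = False, the clause reduces to (v10). v10 = True.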